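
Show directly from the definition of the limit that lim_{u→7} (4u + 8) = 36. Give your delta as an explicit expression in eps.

Suppose eps > 0. We need delta > 0 so that 0 < |u − 7| < delta implies |(4u + 8) − 36| < eps.
|(4u + 8) − 36| = |4u - 28| = 4|u − 7|.
So 4|u − 7| < eps exactly when |u − 7| < eps/4.
Choosing delta = eps/4 gives |(4u + 8) − 36| = 4|u − 7| < eps whenever |u − 7| < delta.

delta = eps/4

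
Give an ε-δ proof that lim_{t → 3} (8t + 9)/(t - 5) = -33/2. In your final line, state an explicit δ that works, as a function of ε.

Let ε > 0. We want δ > 0 with 0 < |t − 3| < δ ⇒ |(8t + 9)/(t - 5) + 33/2| < ε.
Combining over a common denominator, (8t + 9)/(t - 5) + 33/2 = [(8t + 9)·(-2) − 33·(t - 5)] / [(-2)·(t - 5)] = -49(t − 3) / ((-2)(t - 5)).
So |(8t + 9)/(t - 5) + 33/2| = 49|t − 3| / (2·|t − 5|).
Restrict δ ≤ 1. Then |t − 3| < 1 gives |t − 5| = |(t − 3) + (-2)| ≥ 2 − 1 = 1.
Hence |(8t + 9)/(t - 5) + 33/2| < 49|t − 3|/(2·1) = (49/2)|t − 3|, which is < ε once |t − 3| < (2/49)ε.
Take δ = min(1, (2/49)ε). Then 0 < |t − 3| < δ forces both bounds, so |(8t + 9)/(t - 5) + 33/2| < ε.

δ = min(1, (2/49)ε)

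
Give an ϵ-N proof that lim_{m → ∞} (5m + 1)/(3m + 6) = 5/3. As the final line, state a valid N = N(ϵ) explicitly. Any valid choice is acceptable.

Suppose ϵ > 0. For m ≥ 1, |(5m + 1)/(3m + 6) − (5/3)| = |-27|/(3(3m + 6)) = 27/(3(3m + 6)).
Since 3m + 6 ≥ 3m for m ≥ 1, this is ≤ 27/(3·3m) = 3/m.
So |(5m + 1)/(3m + 6) − (5/3)| < ϵ whenever m > 3/ϵ.
Take N = 3/ϵ. If m > N then |(5m + 1)/(3m + 6) − (5/3)| ≤ 3/m < ϵ.

N = 3/ϵ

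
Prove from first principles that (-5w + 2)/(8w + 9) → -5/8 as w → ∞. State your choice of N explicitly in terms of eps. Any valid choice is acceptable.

Suppose eps > 0. We seek N > 0 such that w > N implies |(-5w + 2)/(8w + 9) + 5/8| < eps.
(-5w + 2)/(8w + 9) + 5/8 = (8(-5w + 2) − (-5)(8w + 9)) / (8(8w + 9)) = 61/(8(8w + 9)).
For w > 0 we have 8w + 9 > 8w, so |(-5w + 2)/(8w + 9) + 5/8| = 61/(8(8w + 9)) < 61/(8·8w) = (61/64)/w.
Thus |(-5w + 2)/(8w + 9) + 5/8| < eps whenever w > (61/64)/eps.
Take N = (61/64)/eps. If w > N then |(-5w + 2)/(8w + 9) + 5/8| < (61/64)/w < eps.

N = (61/64)/eps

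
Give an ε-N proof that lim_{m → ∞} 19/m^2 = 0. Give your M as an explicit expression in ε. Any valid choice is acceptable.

Fix ε > 0. For m ≥ 1, |19/m^2 − 0| = 19/m^2.
19/m^2 < ε ⇔ m^2 > 19/ε ⇔ m > (19/ε)^{1/2}.
Take M = (19/ε)^{1/2}. Then m > M implies 19/m^2 < ε.

M = (19/ε)^{1/2}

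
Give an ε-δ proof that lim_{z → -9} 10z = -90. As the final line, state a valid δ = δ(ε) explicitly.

Suppose ε > 0. We need δ > 0 so that 0 < |z + 9| < δ implies |(10z) + 90| < ε.
|(10z) + 90| = |10z + 90| = 10|z + 9|.
Thus it suffices that |z + 9| < ε/10.
Choosing δ = ε/10 gives |(10z) + 90| = 10|z + 9| < ε whenever |z + 9| < δ.

δ = ε/10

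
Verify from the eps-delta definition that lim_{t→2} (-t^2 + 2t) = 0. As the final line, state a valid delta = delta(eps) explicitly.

delta = min(2, eps/4)

Let eps > 0. We want delta > 0 such that 0 < |t − 2| < delta implies |(-t^2 + 2t)| < eps.
(-t^2 + 2t) = -t^2 + 2t = (t − 2)(-t).
So |(-t^2 + 2t)| = |t − 2|·|-t|.
Assume first that |t − 2| < 2, so |t| < 4. Then |-t| ≤ 4 = 4.
Hence |(-t^2 + 2t)| ≤ 4|t − 2| < eps provided |t − 2| < eps/4.
Take delta = min(2, eps/4). Then 0 < |t − 2| < delta gives both |t − 2| < 2 and |t − 2| < eps/4, so |(-t^2 + 2t)| < eps.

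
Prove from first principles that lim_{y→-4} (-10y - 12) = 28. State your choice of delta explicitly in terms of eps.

Suppose eps > 0. We need delta > 0 so that 0 < |y + 4| < delta implies |(-10y - 12) − 28| < eps.
Since (-10y - 12) − 28 = -10(y + 4), we have |(-10y - 12) − 28| = 10|y + 4|.
So 10|y + 4| < eps exactly when |y + 4| < eps/10.
Take delta = eps/10. If 0 < |y + 4| < delta then |(-10y - 12) − 28| = 10|y + 4| < 10·(eps/10) = eps.

delta = eps/10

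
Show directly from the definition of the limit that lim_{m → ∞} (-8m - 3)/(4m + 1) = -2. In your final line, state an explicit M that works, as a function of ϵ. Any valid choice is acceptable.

Fix ϵ > 0. For m ≥ 1, |(-8m - 3)/(4m + 1) + 2| = |-4|/(4(4m + 1)) = 4/(4(4m + 1)).
Since 4m + 1 ≥ 4m for m ≥ 1, this is ≤ 4/(4·4m) = (1/4)/m.
So |(-8m - 3)/(4m + 1) + 2| < ϵ whenever m > (1/4)/ϵ.
Take M = (1/4)/ϵ. If m > M then |(-8m - 3)/(4m + 1) + 2| ≤ (1/4)/m < ϵ.

M = (1/4)/ϵ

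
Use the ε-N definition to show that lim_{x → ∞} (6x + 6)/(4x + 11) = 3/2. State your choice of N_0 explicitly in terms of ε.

Let ε > 0 be given. We seek N_0 > 0 such that x > N_0 implies |(6x + 6)/(4x + 11) − (3/2)| < ε.
(6x + 6)/(4x + 11) − (3/2) = (4(6x + 6) − 6(4x + 11)) / (4(4x + 11)) = -42/(4(4x + 11)).
For x > 0 we have 4x + 11 > 4x, so |(6x + 6)/(4x + 11) − (3/2)| = 42/(4(4x + 11)) < 42/(4·4x) = (21/8)/x.
Thus |(6x + 6)/(4x + 11) − (3/2)| < ε whenever x > (21/8)/ε.
Take N_0 = (21/8)/ε. If x > N_0 then |(6x + 6)/(4x + 11) − (3/2)| < (21/8)/x < ε.

N_0 = (21/8)/ε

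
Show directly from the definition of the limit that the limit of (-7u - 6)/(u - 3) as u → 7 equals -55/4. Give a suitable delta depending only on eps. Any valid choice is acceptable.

Let eps > 0 be given. We want delta > 0 with 0 < |u − 7| < delta ⇒ |(-7u - 6)/(u - 3) + 55/4| < eps.
Combining over a common denominator, (-7u - 6)/(u - 3) + 55/4 = [(-7u - 6)·4 − (-55)·(u - 3)] / [4·(u - 3)] = 27(u − 7) / (4(u - 3)).
So |(-7u - 6)/(u - 3) + 55/4| = 27|u − 7| / (4·|u − 3|).
Require delta ≤ 2, so |u − 3| ≥ |4| − |u − 7| > 4 − 2 = 2.
Hence |(-7u - 6)/(u - 3) + 55/4| < 27|u − 7|/(4·2) = (27/8)|u − 7|, which is < eps once |u − 7| < (8/27)eps.
Take delta = min(2, (8/27)eps). Then 0 < |u − 7| < delta forces both bounds, so |(-7u - 6)/(u - 3) + 55/4| < eps.

delta = min(2, (8/27)eps)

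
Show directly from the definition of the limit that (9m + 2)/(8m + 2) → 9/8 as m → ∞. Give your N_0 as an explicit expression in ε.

Let ε > 0. For m ≥ 1, |(9m + 2)/(8m + 2) − (9/8)| = |-2|/(8(8m + 2)) = 2/(8(8m + 2)).
Since 8m + 2 ≥ 8m for m ≥ 1, this is ≤ 2/(8·8m) = (1/32)/m.
So |(9m + 2)/(8m + 2) − (9/8)| < ε whenever m > (1/32)/ε.
Take N_0 = (1/32)/ε. If m > N_0 then |(9m + 2)/(8m + 2) − (9/8)| ≤ (1/32)/m < ε.

N_0 = (1/32)/ε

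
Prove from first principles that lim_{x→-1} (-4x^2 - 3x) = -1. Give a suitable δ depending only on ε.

δ = min(2, ε/13)

Let ε > 0. We want δ > 0 such that 0 < |x + 1| < δ implies |(-4x^2 - 3x) + 1| < ε.
(-4x^2 - 3x) + 1 = -4x^2 - 3x + 1 = (x + 1)(-4x + 1).
So |(-4x^2 - 3x) + 1| = |x + 1|·|-4x + 1|.
Require δ ≤ 2. Then |x + 1| < 2 gives |x| < 3, and by the triangle inequality |-4x + 1| ≤ 4·3 + 1 = 13.
Hence |(-4x^2 - 3x) + 1| ≤ 13|x + 1| < ε provided |x + 1| < ε/13.
Take δ = min(2, ε/13). Then 0 < |x + 1| < δ gives both |x + 1| < 2 and |x + 1| < ε/13, so |(-4x^2 - 3x) + 1| < ε.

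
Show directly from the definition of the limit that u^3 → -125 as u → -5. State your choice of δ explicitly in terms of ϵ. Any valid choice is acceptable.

Let ϵ > 0 be given. We seek δ > 0 with 0 < |u + 5| < δ ⇒ |u^3 + 125| < ϵ.
Factor: u^3 + 125 = (u + 5)(u^2 - 5u + 25), so |u^3 + 125| = |u + 5|·|u^2 - 5u + 25|.
Impose δ ≤ 2 so that |u| < 7; then |u^2 - 5u + 25| ≤ 109.
Hence |u^3 + 125| ≤ 109|u + 5|, which is < ϵ once |u + 5| < ϵ/109.
Take δ = min(2, ϵ/109). If 0 < |u + 5| < δ then both bounds hold and |u^3 + 125| ≤ 109|u + 5| < 109·(ϵ/109) = ϵ.

δ = min(2, ϵ/109)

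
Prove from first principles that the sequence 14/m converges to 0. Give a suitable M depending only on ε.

M = 14/ε

Suppose ε > 0. For m ≥ 1, |14/m − 0| = 14/(m) ≤ 14/m.
We need 14/m < ε, i.e. m > 14/ε.
Take M = 14/ε. If m > M then |14/m| ≤ 14/m < ε.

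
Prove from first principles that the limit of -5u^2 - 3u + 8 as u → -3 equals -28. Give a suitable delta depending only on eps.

delta = min(1, eps/32)

Let eps > 0. We want delta > 0 such that 0 < |u + 3| < delta implies |(-5u^2 - 3u + 8) + 28| < eps.
(-5u^2 - 3u + 8) + 28 = -5u^2 - 3u + 36 = (u + 3)(-5u + 12).
So |(-5u^2 - 3u + 8) + 28| = |u + 3|·|-5u + 12|.
Assume first that |u + 3| < 1, so |u| < 4. Then |-5u + 12| ≤ 5·4 + 12 = 32.
Hence |(-5u^2 - 3u + 8) + 28| ≤ 32|u + 3| < eps provided |u + 3| < eps/32.
Take delta = min(1, eps/32). Then 0 < |u + 3| < delta gives both |u + 3| < 1 and |u + 3| < eps/32, so |(-5u^2 - 3u + 8) + 28| < eps.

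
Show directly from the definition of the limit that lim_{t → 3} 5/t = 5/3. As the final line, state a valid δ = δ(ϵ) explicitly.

δ = min(3/2, (9/10)ϵ)

Let ϵ > 0. We seek δ > 0 such that 0 < |t − 3| < δ implies |5/t − (5/3)| < ϵ.
|5/t − (5/3)| = 5·|3 − t|/(3·|t|) = 5|t − 3|/(3|t|).
Require δ ≤ 3/2 so that |t| > 3 − 3/2 = 3/2, hence 3|t| > 9/2.
Then |5/t − (5/3)| < 5|t − 3|/(9/2), which is < ϵ when |t − 3| < (9/10)ϵ.
Take δ = min(3/2, (9/10)ϵ). Then 0 < |t − 3| < δ gives both |t − 3| < 3/2 and |t − 3| < (9/10)ϵ, so |5/t − (5/3)| < ϵ.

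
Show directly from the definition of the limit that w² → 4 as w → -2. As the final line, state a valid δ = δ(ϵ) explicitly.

Suppose ϵ > 0. We seek δ > 0 with 0 < |w + 2| < δ ⇒ |w² − 4| < ϵ.
Factor: w² − 4 = (w + 2)(w - 2), so |w² − 4| = |w + 2|·|w - 2|.
Restrict δ ≤ 2. Then |w + 2| < 2 gives |w| < 4, so by the triangle inequality |w - 2| ≤ 4 + 2 = 6.
Hence |w² − 4| ≤ 6|w + 2|, which is < ϵ once |w + 2| < ϵ/6.
Take δ = min(2, ϵ/6). If 0 < |w + 2| < δ then both bounds hold and |w² − 4| ≤ 6|w + 2| < 6·(ϵ/6) = ϵ.

δ = min(2, ϵ/6)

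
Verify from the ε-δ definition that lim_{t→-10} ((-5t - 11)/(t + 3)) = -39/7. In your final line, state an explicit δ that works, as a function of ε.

δ = min(7/2, (49/8)ε)

Let ε > 0 be given. We want δ > 0 with 0 < |t + 10| < δ ⇒ |(-5t - 11)/(t + 3) + 39/7| < ε.
Combining over a common denominator, (-5t - 11)/(t + 3) + 39/7 = [(-5t - 11)·(-7) − 39·(t + 3)] / [(-7)·(t + 3)] = -4(t + 10) / ((-7)(t + 3)).
So |(-5t - 11)/(t + 3) + 39/7| = 4|t + 10| / (7·|t + 3|).
Require δ ≤ 7/2, so |t + 3| ≥ |-7| − |t + 10| > 7 − 7/2 = 7/2.
Hence |(-5t - 11)/(t + 3) + 39/7| < 4|t + 10|/(7·(7/2)) = (8/49)|t + 10|, which is < ε once |t + 10| < (49/8)ε.
Take δ = min(7/2, (49/8)ε). Then 0 < |t + 10| < δ forces both bounds, so |(-5t - 11)/(t + 3) + 39/7| < ε.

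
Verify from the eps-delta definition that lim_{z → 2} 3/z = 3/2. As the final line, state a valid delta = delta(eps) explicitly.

Fix eps > 0. We seek delta > 0 such that 0 < |z − 2| < delta implies |3/z − (3/2)| < eps.
|3/z − (3/2)| = 3·|2 − z|/(2·|z|) = 3|z − 2|/(2|z|).
Require delta ≤ 1 so that |z| > 2 − 1 = 1, hence 2|z| > 2.
Then |3/z − (3/2)| < 3|z − 2|/2, which is < eps when |z − 2| < (2/3)eps.
Take delta = min(1, (2/3)eps). Then 0 < |z − 2| < delta gives both |z − 2| < 1 and |z − 2| < (2/3)eps, so |3/z − (3/2)| < eps.

delta = min(1, (2/3)eps)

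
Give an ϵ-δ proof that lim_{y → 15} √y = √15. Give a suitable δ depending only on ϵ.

Fix ϵ > 0. We want δ > 0 such that 0 < |y − 15| < δ implies |√y − √15| < ϵ.
Rationalise: √y − √15 = (y − 15)/(√y + √15), so |√y − √15| = |y − 15|/(√y + √15).
Restrict δ ≤ 15 so that |y − 15| < 15 forces y > 0, and then √y + √15 > √15.
Hence |√y − √15| < |y − 15|/√15, which is < ϵ once |y − 15| < √15·ϵ.
Take δ = min(15, √15·ϵ). If 0 < |y − 15| < δ then y > 0 and |√y − √15| < |y − 15|/√15 < ϵ.

δ = min(15, √15·ϵ)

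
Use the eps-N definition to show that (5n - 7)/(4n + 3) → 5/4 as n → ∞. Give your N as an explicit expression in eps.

N = (43/16)/eps

Let eps > 0. For n ≥ 1, |(5n - 7)/(4n + 3) − (5/4)| = |-43|/(4(4n + 3)) = 43/(4(4n + 3)).
Since 4n + 3 ≥ 4n for n ≥ 1, this is ≤ 43/(4·4n) = (43/16)/n.
So |(5n - 7)/(4n + 3) − (5/4)| < eps whenever n > (43/16)/eps.
Take N = (43/16)/eps. If n > N then |(5n - 7)/(4n + 3) − (5/4)| ≤ (43/16)/n < eps.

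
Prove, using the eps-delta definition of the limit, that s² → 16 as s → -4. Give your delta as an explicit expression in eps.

delta = min(2, eps/10)

Let eps > 0 be given. We seek delta > 0 with 0 < |s + 4| < delta ⇒ |s² − 16| < eps.
Factor: s² − 16 = (s + 4)(s - 4), so |s² − 16| = |s + 4|·|s - 4|.
Impose delta ≤ 2 so that |s| < 6; then |s - 4| ≤ 10.
Hence |s² − 16| ≤ 10|s + 4|, which is < eps once |s + 4| < eps/10.
Take delta = min(2, eps/10). If 0 < |s + 4| < delta then both bounds hold and |s² − 16| ≤ 10|s + 4| < 10·(eps/10) = eps.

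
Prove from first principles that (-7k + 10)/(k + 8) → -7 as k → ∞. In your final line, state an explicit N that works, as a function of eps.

Let eps > 0. For k ≥ 1, |(-7k + 10)/(k + 8) + 7| = |66|/((k + 8)) = 66/((k + 8)).
Since k + 8 ≥ k for k ≥ 1, this is ≤ 66/(k) = 66/k.
So |(-7k + 10)/(k + 8) + 7| < eps whenever k > 66/eps.
Take N = 66/eps. If k > N then |(-7k + 10)/(k + 8) + 7| ≤ 66/k < eps.

N = 66/eps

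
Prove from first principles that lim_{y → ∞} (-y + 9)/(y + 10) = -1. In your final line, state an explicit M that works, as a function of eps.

Let eps > 0. We seek M > 0 such that y > M implies |(-y + 9)/(y + 10) + 1| < eps.
(-y + 9)/(y + 10) + 1 = ((-y + 9) − (-1)(y + 10)) / ((y + 10)) = 19/((y + 10)).
For y > 0 we have y + 10 > y, so |(-y + 9)/(y + 10) + 1| = 19/((y + 10)) < 19/(y) = 19/y.
Thus |(-y + 9)/(y + 10) + 1| < eps whenever y > 19/eps.
Take M = 19/eps. If y > M then |(-y + 9)/(y + 10) + 1| < 19/y < eps.

M = 19/eps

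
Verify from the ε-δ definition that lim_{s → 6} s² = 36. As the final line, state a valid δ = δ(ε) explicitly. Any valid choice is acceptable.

Let ε > 0 be given. We seek δ > 0 with 0 < |s − 6| < δ ⇒ |s² − 36| < ε.
Factor: s² − 36 = (s − 6)(s + 6), so |s² − 36| = |s − 6|·|s + 6|.
Restrict δ ≤ 1. Then |s − 6| < 1 gives |s| < 7, so by the triangle inequality |s + 6| ≤ 7 + 6 = 13.
Hence |s² − 36| ≤ 13|s − 6|, which is < ε once |s − 6| < ε/13.
Take δ = min(1, ε/13). If 0 < |s − 6| < δ then both bounds hold and |s² − 36| ≤ 13|s − 6| < 13·(ε/13) = ε.

δ = min(1, ε/13)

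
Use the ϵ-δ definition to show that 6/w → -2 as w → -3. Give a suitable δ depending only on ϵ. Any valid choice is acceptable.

Fix ϵ > 0. We seek δ > 0 such that 0 < |w + 3| < δ implies |6/w + 2| < ϵ.
|6/w + 2| = 6·|-3 − w|/(3·|w|) = 6|w + 3|/(3|w|).
Require δ ≤ 3/2 so that |w| > 3 − 3/2 = 3/2, hence 3|w| > 9/2.
Then |6/w + 2| < 6|w + 3|/(9/2), which is < ϵ when |w + 3| < (3/4)ϵ.
Take δ = min(3/2, (3/4)ϵ). Then 0 < |w + 3| < δ gives both |w + 3| < 3/2 and |w + 3| < (3/4)ϵ, so |6/w + 2| < ϵ.

δ = min(3/2, (3/4)ϵ)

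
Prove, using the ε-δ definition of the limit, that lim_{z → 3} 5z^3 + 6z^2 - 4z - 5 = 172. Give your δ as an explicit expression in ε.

Let ε > 0. We want δ > 0 such that 0 < |z − 3| < δ implies |(5z^3 + 6z^2 - 4z - 5) − 172| < ε.
(5z^3 + 6z^2 - 4z - 5) − 172 = 5z^3 + 6z^2 - 4z - 177 = (z − 3)(5z^2 + 21z + 59).
So |(5z^3 + 6z^2 - 4z - 5) − 172| = |z − 3|·|5z^2 + 21z + 59|.
Assume first that |z − 3| < 1, so |z| < 4. Then |5z^2 + 21z + 59| ≤ 5·4^2 + 21·4 + 59 = 223.
Hence |(5z^3 + 6z^2 - 4z - 5) − 172| ≤ 223|z − 3| < ε provided |z − 3| < ε/223.
Choosing δ = min(1, ε/223) ensures both conditions, hence |(5z^3 + 6z^2 - 4z - 5) − 172| < ε.

δ = min(1, ε/223)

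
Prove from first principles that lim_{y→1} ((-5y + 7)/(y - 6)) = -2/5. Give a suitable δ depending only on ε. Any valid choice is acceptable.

Let ε > 0. We want δ > 0 with 0 < |y − 1| < δ ⇒ |(-5y + 7)/(y - 6) + 2/5| < ε.
Combining over a common denominator, (-5y + 7)/(y - 6) + 2/5 = [(-5y + 7)·(-5) − 2·(y - 6)] / [(-5)·(y - 6)] = 23(y − 1) / ((-5)(y - 6)).
So |(-5y + 7)/(y - 6) + 2/5| = 23|y − 1| / (5·|y − 6|).
Require δ ≤ 5/2, so |y − 6| ≥ |-5| − |y − 1| > 5 − 5/2 = 5/2.
Hence |(-5y + 7)/(y - 6) + 2/5| < 23|y − 1|/(5·(5/2)) = (46/25)|y − 1|, which is < ε once |y − 1| < (25/46)ε.
Take δ = min(5/2, (25/46)ε). Then 0 < |y − 1| < δ forces both bounds, so |(-5y + 7)/(y - 6) + 2/5| < ε.

δ = min(5/2, (25/46)ε)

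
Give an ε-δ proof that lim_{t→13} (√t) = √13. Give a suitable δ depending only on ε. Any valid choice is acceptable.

δ = min(13, √13·ε)

Fix ε > 0. We want δ > 0 such that 0 < |t − 13| < δ implies |√t − √13| < ε.
Rationalise: √t − √13 = (t − 13)/(√t + √13), so |√t − √13| = |t − 13|/(√t + √13).
Restrict δ ≤ 13 so that |t − 13| < 13 forces t > 0, and then √t + √13 > √13.
Hence |√t − √13| < |t − 13|/√13, which is < ε once |t − 13| < √13·ε.
Take δ = min(13, √13·ε). If 0 < |t − 13| < δ then t > 0 and |√t − √13| < |t − 13|/√13 < ε.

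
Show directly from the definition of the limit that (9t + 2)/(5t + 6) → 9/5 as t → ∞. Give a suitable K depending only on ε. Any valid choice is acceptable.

K = (44/25)/ε

Suppose ε > 0. We seek K > 0 such that t > K implies |(9t + 2)/(5t + 6) − (9/5)| < ε.
(9t + 2)/(5t + 6) − (9/5) = (5(9t + 2) − 9(5t + 6)) / (5(5t + 6)) = -44/(5(5t + 6)).
For t > 0 we have 5t + 6 > 5t, so |(9t + 2)/(5t + 6) − (9/5)| = 44/(5(5t + 6)) < 44/(5·5t) = (44/25)/t.
Thus |(9t + 2)/(5t + 6) − (9/5)| < ε whenever t > (44/25)/ε.
Take K = (44/25)/ε. If t > K then |(9t + 2)/(5t + 6) − (9/5)| < (44/25)/t < ε.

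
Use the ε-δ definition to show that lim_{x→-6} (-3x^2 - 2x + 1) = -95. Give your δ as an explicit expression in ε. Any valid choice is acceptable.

Let ε > 0. We want δ > 0 such that 0 < |x + 6| < δ implies |(-3x^2 - 2x + 1) + 95| < ε.
(-3x^2 - 2x + 1) + 95 = -3x^2 - 2x + 96 = (x + 6)(-3x + 16).
So |(-3x^2 - 2x + 1) + 95| = |x + 6|·|-3x + 16|.
Assume first that |x + 6| < 1, so |x| < 7. Then |-3x + 16| ≤ 3·7 + 16 = 37.
Hence |(-3x^2 - 2x + 1) + 95| ≤ 37|x + 6| < ε provided |x + 6| < ε/37.
Choosing δ = min(1, ε/37) ensures both conditions, hence |(-3x^2 - 2x + 1) + 95| < ε.

δ = min(1, ε/37)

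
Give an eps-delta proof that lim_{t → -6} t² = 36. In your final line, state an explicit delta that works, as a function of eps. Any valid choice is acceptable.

Suppose eps > 0. We seek delta > 0 with 0 < |t + 6| < delta ⇒ |t² − 36| < eps.
Factor: t² − 36 = (t + 6)(t - 6), so |t² − 36| = |t + 6|·|t - 6|.
Impose delta ≤ 2 so that |t| < 8; then |t - 6| ≤ 14.
Hence |t² − 36| ≤ 14|t + 6|, which is < eps once |t + 6| < eps/14.
Take delta = min(2, eps/14). If 0 < |t + 6| < delta then both bounds hold and |t² − 36| ≤ 14|t + 6| < 14·(eps/14) = eps.

delta = min(2, eps/14)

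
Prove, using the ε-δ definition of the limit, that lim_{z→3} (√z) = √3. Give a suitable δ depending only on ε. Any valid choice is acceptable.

Let ε > 0 be given. We want δ > 0 such that 0 < |z − 3| < δ implies |√z − √3| < ε.
Multiplying by the conjugate, |√z − √3| = |z − 3|/(√z + √3).
Restrict δ ≤ 3 so that |z − 3| < 3 forces z > 0, and then √z + √3 > √3.
Hence |√z − √3| < |z − 3|/√3, which is < ε once |z − 3| < √3·ε.
Take δ = min(3, √3·ε). If 0 < |z − 3| < δ then z > 0 and |√z − √3| < |z − 3|/√3 < ε.

δ = min(3, √3·ε)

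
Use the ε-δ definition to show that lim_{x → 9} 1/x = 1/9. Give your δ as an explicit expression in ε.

Suppose ε > 0. We seek δ > 0 such that 0 < |x − 9| < δ implies |1/x − (1/9)| < ε.
|1/x − (1/9)| = |9 − x|/(9·|x|) = |x − 9|/(9|x|).
Require δ ≤ 9/2 so that |x| > 9 − 9/2 = 9/2, hence 9|x| > 81/2.
Then |1/x − (1/9)| < |x − 9|/(81/2), which is < ε when |x − 9| < (81/2)ε.
Take δ = min(9/2, (81/2)ε). Then 0 < |x − 9| < δ gives both |x − 9| < 9/2 and |x − 9| < (81/2)ε, so |1/x − (1/9)| < ε.

δ = min(9/2, (81/2)ε)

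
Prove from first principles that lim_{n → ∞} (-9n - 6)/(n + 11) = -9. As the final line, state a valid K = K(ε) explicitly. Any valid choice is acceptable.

K = 93/ε

Suppose ε > 0. For n ≥ 1, |(-9n - 6)/(n + 11) + 9| = |93|/((n + 11)) = 93/((n + 11)).
Since n + 11 ≥ n for n ≥ 1, this is ≤ 93/(n) = 93/n.
So |(-9n - 6)/(n + 11) + 9| < ε whenever n > 93/ε.
Take K = 93/ε. If n > K then |(-9n - 6)/(n + 11) + 9| ≤ 93/n < ε.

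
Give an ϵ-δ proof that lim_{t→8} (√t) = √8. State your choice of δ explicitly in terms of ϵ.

Let ϵ > 0. We want δ > 0 such that 0 < |t − 8| < δ implies |√t − √8| < ϵ.
Rationalise: √t − √8 = (t − 8)/(√t + √8), so |√t − √8| = |t − 8|/(√t + √8).
Restrict δ ≤ 8 so that |t − 8| < 8 forces t > 0, and then √t + √8 > √8.
Hence |√t − √8| < |t − 8|/√8, which is < ϵ once |t − 8| < √8·ϵ.
Take δ = min(8, √8·ϵ). If 0 < |t − 8| < δ then t > 0 and |√t − √8| < |t − 8|/√8 < ϵ.

δ = min(8, √8·ϵ)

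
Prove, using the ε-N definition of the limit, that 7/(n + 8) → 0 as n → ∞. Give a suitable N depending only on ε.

N = 7/ε

Fix ε > 0. For n ≥ 1, |7/(n + 8) − 0| = 7/(n + 8) ≤ 7/n.
We need 7/n < ε, i.e. n > 7/ε.
Take N = 7/ε. If n > N then |7/(n + 8)| ≤ 7/n < ε.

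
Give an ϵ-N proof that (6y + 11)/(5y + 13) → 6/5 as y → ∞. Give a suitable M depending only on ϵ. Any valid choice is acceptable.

M = (23/25)/ϵ

Fix ϵ > 0. We seek M > 0 such that y > M implies |(6y + 11)/(5y + 13) − (6/5)| < ϵ.
(6y + 11)/(5y + 13) − (6/5) = (5(6y + 11) − 6(5y + 13)) / (5(5y + 13)) = -23/(5(5y + 13)).
For y > 0 we have 5y + 13 > 5y, so |(6y + 11)/(5y + 13) − (6/5)| = 23/(5(5y + 13)) < 23/(5·5y) = (23/25)/y.
Thus |(6y + 11)/(5y + 13) − (6/5)| < ϵ whenever y > (23/25)/ϵ.
Take M = (23/25)/ϵ. If y > M then |(6y + 11)/(5y + 13) − (6/5)| < (23/25)/y < ϵ.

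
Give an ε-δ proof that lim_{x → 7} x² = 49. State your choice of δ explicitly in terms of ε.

δ = min(1, ε/15)

Let ε > 0. We seek δ > 0 with 0 < |x − 7| < δ ⇒ |x² − 49| < ε.
Factor: x² − 49 = (x − 7)(x + 7), so |x² − 49| = |x − 7|·|x + 7|.
Restrict δ ≤ 1. Then |x − 7| < 1 gives |x| < 8, so by the triangle inequality |x + 7| ≤ 8 + 7 = 15.
Hence |x² − 49| ≤ 15|x − 7|, which is < ε once |x − 7| < ε/15.
Take δ = min(1, ε/15). If 0 < |x − 7| < δ then both bounds hold and |x² − 49| ≤ 15|x − 7| < 15·(ε/15) = ε.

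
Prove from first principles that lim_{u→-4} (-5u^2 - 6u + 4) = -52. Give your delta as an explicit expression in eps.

delta = min(1, eps/39)

Suppose eps > 0. We want delta > 0 such that 0 < |u + 4| < delta implies |(-5u^2 - 6u + 4) + 52| < eps.
(-5u^2 - 6u + 4) + 52 = -5u^2 - 6u + 56 = (u + 4)(-5u + 14).
So |(-5u^2 - 6u + 4) + 52| = |u + 4|·|-5u + 14|.
Require delta ≤ 1. Then |u + 4| < 1 gives |u| < 5, and by the triangle inequality |-5u + 14| ≤ 5·5 + 14 = 39.
Hence |(-5u^2 - 6u + 4) + 52| ≤ 39|u + 4| < eps provided |u + 4| < eps/39.
Choosing delta = min(1, eps/39) ensures both conditions, hence |(-5u^2 - 6u + 4) + 52| < eps.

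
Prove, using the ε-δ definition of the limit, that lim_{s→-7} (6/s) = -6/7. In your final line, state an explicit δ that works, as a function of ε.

δ = min(7/2, (49/12)ε)

Suppose ε > 0. We seek δ > 0 such that 0 < |s + 7| < δ implies |6/s + 6/7| < ε.
|6/s + 6/7| = 6·|-7 − s|/(7·|s|) = 6|s + 7|/(7|s|).
Require δ ≤ 7/2 so that |s| > 7 − 7/2 = 7/2, hence 7|s| > 49/2.
Then |6/s + 6/7| < 6|s + 7|/(49/2), which is < ε when |s + 7| < (49/12)ε.
Take δ = min(7/2, (49/12)ε). Then 0 < |s + 7| < δ gives both |s + 7| < 7/2 and |s + 7| < (49/12)ε, so |6/s + 6/7| < ε.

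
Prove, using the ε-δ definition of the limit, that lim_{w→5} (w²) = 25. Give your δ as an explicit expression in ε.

δ = min(1, ε/11)

Fix ε > 0. We seek δ > 0 with 0 < |w − 5| < δ ⇒ |w² − 25| < ε.
Factor: w² − 25 = (w − 5)(w + 5), so |w² − 25| = |w − 5|·|w + 5|.
Restrict δ ≤ 1. Then |w − 5| < 1 gives |w| < 6, so by the triangle inequality |w + 5| ≤ 6 + 5 = 11.
Hence |w² − 25| ≤ 11|w − 5|, which is < ε once |w − 5| < ε/11.
Take δ = min(1, ε/11). If 0 < |w − 5| < δ then both bounds hold and |w² − 25| ≤ 11|w − 5| < 11·(ε/11) = ε.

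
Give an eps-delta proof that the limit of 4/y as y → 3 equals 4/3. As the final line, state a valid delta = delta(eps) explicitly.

delta = min(3/2, (9/8)eps)

Let eps > 0 be given. We seek delta > 0 such that 0 < |y − 3| < delta implies |4/y − (4/3)| < eps.
|4/y − (4/3)| = 4·|3 − y|/(3·|y|) = 4|y − 3|/(3|y|).
Restrict delta ≤ 3/2. Then |y − 3| < 3/2 gives |y| > 3/2, so 3|y| > 9/2.
Then |4/y − (4/3)| < 4|y − 3|/(9/2), which is < eps when |y − 3| < (9/8)eps.
Take delta = min(3/2, (9/8)eps). Then 0 < |y − 3| < delta gives both |y − 3| < 3/2 and |y − 3| < (9/8)eps, so |4/y − (4/3)| < eps.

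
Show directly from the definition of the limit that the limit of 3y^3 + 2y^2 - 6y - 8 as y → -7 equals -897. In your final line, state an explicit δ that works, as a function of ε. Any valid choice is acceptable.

Let ε > 0. We want δ > 0 such that 0 < |y + 7| < δ implies |(3y^3 + 2y^2 - 6y - 8) + 897| < ε.
(3y^3 + 2y^2 - 6y - 8) + 897 = 3y^3 + 2y^2 - 6y + 889 = (y + 7)(3y^2 - 19y + 127).
So |(3y^3 + 2y^2 - 6y - 8) + 897| = |y + 7|·|3y^2 - 19y + 127|.
Assume first that |y + 7| < 1, so |y| < 8. Then |3y^2 - 19y + 127| ≤ 3·8^2 + 19·8 + 127 = 471.
Hence |(3y^3 + 2y^2 - 6y - 8) + 897| ≤ 471|y + 7| < ε provided |y + 7| < ε/471.
Choosing δ = min(1, ε/471) ensures both conditions, hence |(3y^3 + 2y^2 - 6y - 8) + 897| < ε.

δ = min(1, ε/471)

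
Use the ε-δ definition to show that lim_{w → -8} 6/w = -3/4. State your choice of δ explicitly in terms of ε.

Suppose ε > 0. We seek δ > 0 such that 0 < |w + 8| < δ implies |6/w + 3/4| < ε.
|6/w + 3/4| = 6·|-8 − w|/(8·|w|) = 6|w + 8|/(8|w|).
Restrict δ ≤ 4. Then |w + 8| < 4 gives |w| > 4, so 8|w| > 32.
Then |6/w + 3/4| < 6|w + 8|/32, which is < ε when |w + 8| < (16/3)ε.
Take δ = min(4, (16/3)ε). Then 0 < |w + 8| < δ gives both |w + 8| < 4 and |w + 8| < (16/3)ε, so |6/w + 3/4| < ε.

δ = min(4, (16/3)ε)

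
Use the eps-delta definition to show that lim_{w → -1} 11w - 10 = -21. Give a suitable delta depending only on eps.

Suppose eps > 0. We need delta > 0 so that 0 < |w + 1| < delta implies |(11w - 10) + 21| < eps.
Since (11w - 10) + 21 = 11(w + 1), we have |(11w - 10) + 21| = 11|w + 1|.
Thus it suffices that |w + 1| < eps/11.
Choosing delta = eps/11 gives |(11w - 10) + 21| = 11|w + 1| < eps whenever |w + 1| < delta.

delta = eps/11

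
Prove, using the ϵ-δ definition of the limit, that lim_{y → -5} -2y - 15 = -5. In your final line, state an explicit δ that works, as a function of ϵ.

δ = ϵ/2

Let ϵ > 0 be given. We need δ > 0 so that 0 < |y + 5| < δ implies |(-2y - 15) + 5| < ϵ.
|(-2y - 15) + 5| = |-2y - 10| = 2|y + 5|.
Thus it suffices that |y + 5| < ϵ/2.
Take δ = ϵ/2. If 0 < |y + 5| < δ then |(-2y - 15) + 5| = 2|y + 5| < 2·(ϵ/2) = ϵ.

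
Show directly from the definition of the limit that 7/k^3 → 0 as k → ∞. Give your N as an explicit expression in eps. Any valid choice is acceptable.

Fix eps > 0. For k ≥ 1, |7/k^3 − 0| = 7/k^3.
7/k^3 < eps ⇔ k^3 > 7/eps ⇔ k > (7/eps)^{1/3}.
Take N = (7/eps)^{1/3}. Then k > N implies 7/k^3 < eps.

N = (7/eps)^{1/3}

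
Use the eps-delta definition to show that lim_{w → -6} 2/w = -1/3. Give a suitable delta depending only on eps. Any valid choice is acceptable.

Suppose eps > 0. We seek delta > 0 such that 0 < |w + 6| < delta implies |2/w + 1/3| < eps.
|2/w + 1/3| = 2·|-6 − w|/(6·|w|) = 2|w + 6|/(6|w|).
Require delta ≤ 3 so that |w| > 6 − 3 = 3, hence 6|w| > 18.
Then |2/w + 1/3| < 2|w + 6|/18, which is < eps when |w + 6| < 9eps.
Take delta = min(3, 9eps). Then 0 < |w + 6| < delta gives both |w + 6| < 3 and |w + 6| < 9eps, so |2/w + 1/3| < eps.

delta = min(3, 9eps)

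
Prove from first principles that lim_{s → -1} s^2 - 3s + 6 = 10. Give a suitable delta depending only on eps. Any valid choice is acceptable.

Let eps > 0 be given. We want delta > 0 such that 0 < |s + 1| < delta implies |(s^2 - 3s + 6) − 10| < eps.
(s^2 - 3s + 6) − 10 = s^2 - 3s - 4 = (s + 1)(s - 4).
So |(s^2 - 3s + 6) − 10| = |s + 1|·|s - 4|.
Require delta ≤ 1. Then |s + 1| < 1 gives |s| < 2, and by the triangle inequality |s - 4| ≤ 2 + 4 = 6.
Hence |(s^2 - 3s + 6) − 10| ≤ 6|s + 1| < eps provided |s + 1| < eps/6.
Take delta = min(1, eps/6). Then 0 < |s + 1| < delta gives both |s + 1| < 1 and |s + 1| < eps/6, so |(s^2 - 3s + 6) − 10| < eps.

delta = min(1, eps/6)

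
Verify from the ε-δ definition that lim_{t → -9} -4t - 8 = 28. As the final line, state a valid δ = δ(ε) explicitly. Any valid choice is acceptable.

δ = ε/4

Fix ε > 0. We need δ > 0 so that 0 < |t + 9| < δ implies |(-4t - 8) − 28| < ε.
Since (-4t - 8) − 28 = -4(t + 9), we have |(-4t - 8) − 28| = 4|t + 9|.
Thus it suffices that |t + 9| < ε/4.
Choosing δ = ε/4 gives |(-4t - 8) − 28| = 4|t + 9| < ε whenever |t + 9| < δ.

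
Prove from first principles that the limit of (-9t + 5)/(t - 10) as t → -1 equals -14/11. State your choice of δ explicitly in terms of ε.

Let ε > 0. We want δ > 0 with 0 < |t + 1| < δ ⇒ |(-9t + 5)/(t - 10) + 14/11| < ε.
Combining over a common denominator, (-9t + 5)/(t - 10) + 14/11 = [(-9t + 5)·(-11) − 14·(t - 10)] / [(-11)·(t - 10)] = 85(t + 1) / ((-11)(t - 10)).
So |(-9t + 5)/(t - 10) + 14/11| = 85|t + 1| / (11·|t − 10|).
Restrict δ ≤ 11/2. Then |t + 1| < 11/2 gives |t − 10| = |(t + 1) + (-11)| ≥ 11 − 11/2 = 11/2.
Hence |(-9t + 5)/(t - 10) + 14/11| < 85|t + 1|/(11·(11/2)) = (170/121)|t + 1|, which is < ε once |t + 1| < (121/170)ε.
Take δ = min(11/2, (121/170)ε). Then 0 < |t + 1| < δ forces both bounds, so |(-9t + 5)/(t - 10) + 14/11| < ε.

δ = min(11/2, (121/170)ε)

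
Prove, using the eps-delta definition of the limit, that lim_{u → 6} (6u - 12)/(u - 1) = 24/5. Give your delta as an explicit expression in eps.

delta = min(5/2, (25/12)eps)

Suppose eps > 0. We want delta > 0 with 0 < |u − 6| < delta ⇒ |(6u - 12)/(u - 1) − (24/5)| < eps.
Combining over a common denominator, (6u - 12)/(u - 1) − (24/5) = [(6u - 12)·5 − 24·(u - 1)] / [5·(u - 1)] = 6(u − 6) / (5(u - 1)).
So |(6u - 12)/(u - 1) − (24/5)| = 6|u − 6| / (5·|u − 1|).
Restrict delta ≤ 5/2. Then |u − 6| < 5/2 gives |u − 1| = |(u − 6) + 5| ≥ 5 − 5/2 = 5/2.
Hence |(6u - 12)/(u - 1) − (24/5)| < 6|u − 6|/(5·(5/2)) = (12/25)|u − 6|, which is < eps once |u − 6| < (25/12)eps.
Take delta = min(5/2, (25/12)eps). Then 0 < |u − 6| < delta forces both bounds, so |(6u - 12)/(u - 1) − (24/5)| < eps.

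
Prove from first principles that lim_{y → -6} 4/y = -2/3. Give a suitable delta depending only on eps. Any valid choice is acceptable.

Fix eps > 0. We seek delta > 0 such that 0 < |y + 6| < delta implies |4/y + 2/3| < eps.
|4/y + 2/3| = 4·|-6 − y|/(6·|y|) = 4|y + 6|/(6|y|).
Require delta ≤ 3 so that |y| > 6 − 3 = 3, hence 6|y| > 18.
Then |4/y + 2/3| < 4|y + 6|/18, which is < eps when |y + 6| < (9/2)eps.
Take delta = min(3, (9/2)eps). Then 0 < |y + 6| < delta gives both |y + 6| < 3 and |y + 6| < (9/2)eps, so |4/y + 2/3| < eps.

delta = min(3, (9/2)eps)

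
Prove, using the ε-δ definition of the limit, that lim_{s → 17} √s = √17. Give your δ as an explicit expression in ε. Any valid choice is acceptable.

Fix ε > 0. We want δ > 0 such that 0 < |s − 17| < δ implies |√s − √17| < ε.
Multiplying by the conjugate, |√s − √17| = |s − 17|/(√s + √17).
Restrict δ ≤ 17 so that |s − 17| < 17 forces s > 0, and then √s + √17 > √17.
Hence |√s − √17| < |s − 17|/√17, which is < ε once |s − 17| < √17·ε.
Take δ = min(17, √17·ε). If 0 < |s − 17| < δ then s > 0 and |√s − √17| < |s − 17|/√17 < ε.

δ = min(17, √17·ε)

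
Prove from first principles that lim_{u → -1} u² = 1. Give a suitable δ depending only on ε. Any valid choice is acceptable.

Suppose ε > 0. We seek δ > 0 with 0 < |u + 1| < δ ⇒ |u² − 1| < ε.
Factor: u² − 1 = (u + 1)(u - 1), so |u² − 1| = |u + 1|·|u - 1|.
Impose δ ≤ 1 so that |u| < 2; then |u - 1| ≤ 3.
Hence |u² − 1| ≤ 3|u + 1|, which is < ε once |u + 1| < ε/3.
Take δ = min(1, ε/3). If 0 < |u + 1| < δ then both bounds hold and |u² − 1| ≤ 3|u + 1| < 3·(ε/3) = ε.

δ = min(1, ε/3)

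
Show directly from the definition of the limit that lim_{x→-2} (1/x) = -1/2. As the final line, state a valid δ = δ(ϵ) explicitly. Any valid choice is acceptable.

δ = min(1, 2ϵ)

Fix ϵ > 0. We seek δ > 0 such that 0 < |x + 2| < δ implies |1/x + 1/2| < ϵ.
|1/x + 1/2| = |-2 − x|/(2·|x|) = |x + 2|/(2|x|).
Restrict δ ≤ 1. Then |x + 2| < 1 gives |x| > 1, so 2|x| > 2.
Then |1/x + 1/2| < |x + 2|/2, which is < ϵ when |x + 2| < 2ϵ.
Take δ = min(1, 2ϵ). Then 0 < |x + 2| < δ gives both |x + 2| < 1 and |x + 2| < 2ϵ, so |1/x + 1/2| < ϵ.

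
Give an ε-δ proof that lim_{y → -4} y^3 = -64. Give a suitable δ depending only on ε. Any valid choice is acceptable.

Suppose ε > 0. We seek δ > 0 with 0 < |y + 4| < δ ⇒ |y^3 + 64| < ε.
Factor: y^3 + 64 = (y + 4)(y^2 - 4y + 16), so |y^3 + 64| = |y + 4|·|y^2 - 4y + 16|.
Restrict δ ≤ 1. Then |y + 4| < 1 gives |y| < 5, so by the triangle inequality |y^2 - 4y + 16| ≤ 5^2 + 4·5 + 16 = 61.
Hence |y^3 + 64| ≤ 61|y + 4|, which is < ε once |y + 4| < ε/61.
Take δ = min(1, ε/61). If 0 < |y + 4| < δ then both bounds hold and |y^3 + 64| ≤ 61|y + 4| < 61·(ε/61) = ε.

δ = min(1, ε/61)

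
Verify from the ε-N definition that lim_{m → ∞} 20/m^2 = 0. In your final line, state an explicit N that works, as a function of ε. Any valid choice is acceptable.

Let ε > 0. For m ≥ 1, |20/m^2 − 0| = 20/m^2.
20/m^2 < ε ⇔ m^2 > 20/ε ⇔ m > (20/ε)^{1/2}.
Take N = (20/ε)^{1/2}. Then m > N implies 20/m^2 < ε.

N = (20/ε)^{1/2}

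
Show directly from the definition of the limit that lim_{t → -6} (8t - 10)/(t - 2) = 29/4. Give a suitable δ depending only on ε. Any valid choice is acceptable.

δ = min(4, (16/3)ε)

Let ε > 0 be given. We want δ > 0 with 0 < |t + 6| < δ ⇒ |(8t - 10)/(t - 2) − (29/4)| < ε.
Combining over a common denominator, (8t - 10)/(t - 2) − (29/4) = [(8t - 10)·(-8) − (-58)·(t - 2)] / [(-8)·(t - 2)] = -6(t + 6) / ((-8)(t - 2)).
So |(8t - 10)/(t - 2) − (29/4)| = 6|t + 6| / (8·|t − 2|).
Require δ ≤ 4, so |t − 2| ≥ |-8| − |t + 6| > 8 − 4 = 4.
Hence |(8t - 10)/(t - 2) − (29/4)| < 6|t + 6|/(8·4) = (3/16)|t + 6|, which is < ε once |t + 6| < (16/3)ε.
Take δ = min(4, (16/3)ε). Then 0 < |t + 6| < δ forces both bounds, so |(8t - 10)/(t - 2) − (29/4)| < ε.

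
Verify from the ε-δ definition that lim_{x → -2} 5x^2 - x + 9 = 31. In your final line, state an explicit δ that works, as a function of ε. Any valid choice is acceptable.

Suppose ε > 0. We want δ > 0 such that 0 < |x + 2| < δ implies |(5x^2 - x + 9) − 31| < ε.
(5x^2 - x + 9) − 31 = 5x^2 - x - 22 = (x + 2)(5x - 11).
So |(5x^2 - x + 9) − 31| = |x + 2|·|5x - 11|.
Require δ ≤ 2. Then |x + 2| < 2 gives |x| < 4, and by the triangle inequality |5x - 11| ≤ 5·4 + 11 = 31.
Hence |(5x^2 - x + 9) − 31| ≤ 31|x + 2| < ε provided |x + 2| < ε/31.
Choosing δ = min(2, ε/31) ensures both conditions, hence |(5x^2 - x + 9) − 31| < ε.

δ = min(2, ε/31)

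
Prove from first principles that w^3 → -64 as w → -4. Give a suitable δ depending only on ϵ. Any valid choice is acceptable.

Let ϵ > 0. We seek δ > 0 with 0 < |w + 4| < δ ⇒ |w^3 + 64| < ϵ.
Factor: w^3 + 64 = (w + 4)(w^2 - 4w + 16), so |w^3 + 64| = |w + 4|·|w^2 - 4w + 16|.
Impose δ ≤ 1 so that |w| < 5; then |w^2 - 4w + 16| ≤ 61.
Hence |w^3 + 64| ≤ 61|w + 4|, which is < ϵ once |w + 4| < ϵ/61.
Take δ = min(1, ϵ/61). If 0 < |w + 4| < δ then both bounds hold and |w^3 + 64| ≤ 61|w + 4| < 61·(ϵ/61) = ϵ.

δ = min(1, ϵ/61)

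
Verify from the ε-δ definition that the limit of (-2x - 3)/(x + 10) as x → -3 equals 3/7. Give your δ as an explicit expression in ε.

δ = min(7/2, (49/34)ε)

Let ε > 0 be given. We want δ > 0 with 0 < |x + 3| < δ ⇒ |(-2x - 3)/(x + 10) − (3/7)| < ε.
Combining over a common denominator, (-2x - 3)/(x + 10) − (3/7) = [(-2x - 3)·7 − 3·(x + 10)] / [7·(x + 10)] = -17(x + 3) / (7(x + 10)).
So |(-2x - 3)/(x + 10) − (3/7)| = 17|x + 3| / (7·|x + 10|).
Restrict δ ≤ 7/2. Then |x + 3| < 7/2 gives |x + 10| = |(x + 3) + 7| ≥ 7 − 7/2 = 7/2.
Hence |(-2x - 3)/(x + 10) − (3/7)| < 17|x + 3|/(7·(7/2)) = (34/49)|x + 3|, which is < ε once |x + 3| < (49/34)ε.
Take δ = min(7/2, (49/34)ε). Then 0 < |x + 3| < δ forces both bounds, so |(-2x - 3)/(x + 10) − (3/7)| < ε.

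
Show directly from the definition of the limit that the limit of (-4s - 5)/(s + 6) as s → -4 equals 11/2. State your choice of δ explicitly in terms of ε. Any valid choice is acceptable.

δ = min(1, (2/19)ε)

Let ε > 0. We want δ > 0 with 0 < |s + 4| < δ ⇒ |(-4s - 5)/(s + 6) − (11/2)| < ε.
Combining over a common denominator, (-4s - 5)/(s + 6) − (11/2) = [(-4s - 5)·2 − 11·(s + 6)] / [2·(s + 6)] = -19(s + 4) / (2(s + 6)).
So |(-4s - 5)/(s + 6) − (11/2)| = 19|s + 4| / (2·|s + 6|).
Require δ ≤ 1, so |s + 6| ≥ |2| − |s + 4| > 2 − 1 = 1.
Hence |(-4s - 5)/(s + 6) − (11/2)| < 19|s + 4|/(2·1) = (19/2)|s + 4|, which is < ε once |s + 4| < (2/19)ε.
Take δ = min(1, (2/19)ε). Then 0 < |s + 4| < δ forces both bounds, so |(-4s - 5)/(s + 6) − (11/2)| < ε.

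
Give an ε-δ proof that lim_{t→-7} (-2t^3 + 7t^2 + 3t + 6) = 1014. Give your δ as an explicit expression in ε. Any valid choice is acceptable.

δ = min(1, ε/440)

Suppose ε > 0. We want δ > 0 such that 0 < |t + 7| < δ implies |(-2t^3 + 7t^2 + 3t + 6) − 1014| < ε.
(-2t^3 + 7t^2 + 3t + 6) − 1014 = -2t^3 + 7t^2 + 3t - 1008 = (t + 7)(-2t^2 + 21t - 144).
So |(-2t^3 + 7t^2 + 3t + 6) − 1014| = |t + 7|·|-2t^2 + 21t - 144|.
Assume first that |t + 7| < 1, so |t| < 8. Then |-2t^2 + 21t - 144| ≤ 2·8^2 + 21·8 + 144 = 440.
Hence |(-2t^3 + 7t^2 + 3t + 6) − 1014| ≤ 440|t + 7| < ε provided |t + 7| < ε/440.
Take δ = min(1, ε/440). Then 0 < |t + 7| < δ gives both |t + 7| < 1 and |t + 7| < ε/440, so |(-2t^3 + 7t^2 + 3t + 6) − 1014| < ε.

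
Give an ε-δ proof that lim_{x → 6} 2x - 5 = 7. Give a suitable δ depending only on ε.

Let ε > 0 be given. We need δ > 0 so that 0 < |x − 6| < δ implies |(2x - 5) − 7| < ε.
Since (2x - 5) − 7 = 2(x − 6), we have |(2x - 5) − 7| = 2|x − 6|.
So 2|x − 6| < ε exactly when |x − 6| < ε/2.
Take δ = ε/2. If 0 < |x − 6| < δ then |(2x - 5) − 7| = 2|x − 6| < 2·(ε/2) = ε.

δ = ε/2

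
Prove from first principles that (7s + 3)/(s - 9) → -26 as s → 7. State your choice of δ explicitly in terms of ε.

Let ε > 0. We want δ > 0 with 0 < |s − 7| < δ ⇒ |(7s + 3)/(s - 9) + 26| < ε.
Combining over a common denominator, (7s + 3)/(s - 9) + 26 = [(7s + 3)·(-2) − 52·(s - 9)] / [(-2)·(s - 9)] = -66(s − 7) / ((-2)(s - 9)).
So |(7s + 3)/(s - 9) + 26| = 66|s − 7| / (2·|s − 9|).
Restrict δ ≤ 1. Then |s − 7| < 1 gives |s − 9| = |(s − 7) + (-2)| ≥ 2 − 1 = 1.
Hence |(7s + 3)/(s - 9) + 26| < 66|s − 7|/(2·1) = 33|s − 7|, which is < ε once |s − 7| < (1/33)ε.
Take δ = min(1, (1/33)ε). Then 0 < |s − 7| < δ forces both bounds, so |(7s + 3)/(s - 9) + 26| < ε.

δ = min(1, (1/33)ε)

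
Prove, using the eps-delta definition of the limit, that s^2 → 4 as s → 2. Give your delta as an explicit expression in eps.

Fix eps > 0. We seek delta > 0 with 0 < |s − 2| < delta ⇒ |s^2 − 4| < eps.
Factor: s^2 − 4 = (s − 2)(s + 2), so |s^2 − 4| = |s − 2|·|s + 2|.
Restrict delta ≤ 2. Then |s − 2| < 2 gives |s| < 4, so by the triangle inequality |s + 2| ≤ 4 + 2 = 6.
Hence |s^2 − 4| ≤ 6|s − 2|, which is < eps once |s − 2| < eps/6.
Take delta = min(2, eps/6). If 0 < |s − 2| < delta then both bounds hold and |s^2 − 4| ≤ 6|s − 2| < 6·(eps/6) = eps.

delta = min(2, eps/6)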